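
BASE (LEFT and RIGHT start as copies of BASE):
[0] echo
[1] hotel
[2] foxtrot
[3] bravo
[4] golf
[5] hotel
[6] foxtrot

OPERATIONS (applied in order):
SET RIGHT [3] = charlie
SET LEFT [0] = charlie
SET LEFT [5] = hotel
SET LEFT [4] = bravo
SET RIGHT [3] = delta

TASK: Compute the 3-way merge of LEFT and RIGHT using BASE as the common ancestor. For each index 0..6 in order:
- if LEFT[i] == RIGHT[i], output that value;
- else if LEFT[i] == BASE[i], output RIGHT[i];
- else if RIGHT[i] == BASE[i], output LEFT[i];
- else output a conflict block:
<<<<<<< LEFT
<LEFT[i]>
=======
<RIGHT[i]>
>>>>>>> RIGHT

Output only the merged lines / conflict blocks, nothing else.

Final LEFT:  [charlie, hotel, foxtrot, bravo, bravo, hotel, foxtrot]
Final RIGHT: [echo, hotel, foxtrot, delta, golf, hotel, foxtrot]
i=0: L=charlie, R=echo=BASE -> take LEFT -> charlie
i=1: L=hotel R=hotel -> agree -> hotel
i=2: L=foxtrot R=foxtrot -> agree -> foxtrot
i=3: L=bravo=BASE, R=delta -> take RIGHT -> delta
i=4: L=bravo, R=golf=BASE -> take LEFT -> bravo
i=5: L=hotel R=hotel -> agree -> hotel
i=6: L=foxtrot R=foxtrot -> agree -> foxtrot

Answer: charlie
hotel
foxtrot
delta
bravo
hotel
foxtrot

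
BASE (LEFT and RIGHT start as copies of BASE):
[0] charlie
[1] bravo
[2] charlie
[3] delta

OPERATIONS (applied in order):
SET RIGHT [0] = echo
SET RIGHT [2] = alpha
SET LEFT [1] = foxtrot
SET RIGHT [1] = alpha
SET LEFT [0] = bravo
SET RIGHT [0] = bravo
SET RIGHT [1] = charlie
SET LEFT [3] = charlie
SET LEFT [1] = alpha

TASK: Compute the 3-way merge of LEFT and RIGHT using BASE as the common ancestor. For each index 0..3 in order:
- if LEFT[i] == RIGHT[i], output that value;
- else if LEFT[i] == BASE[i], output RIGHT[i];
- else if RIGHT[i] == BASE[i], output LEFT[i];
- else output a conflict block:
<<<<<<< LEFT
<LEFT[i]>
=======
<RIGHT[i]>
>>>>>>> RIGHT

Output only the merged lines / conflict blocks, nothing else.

Final LEFT:  [bravo, alpha, charlie, charlie]
Final RIGHT: [bravo, charlie, alpha, delta]
i=0: L=bravo R=bravo -> agree -> bravo
i=1: BASE=bravo L=alpha R=charlie all differ -> CONFLICT
i=2: L=charlie=BASE, R=alpha -> take RIGHT -> alpha
i=3: L=charlie, R=delta=BASE -> take LEFT -> charlie

Answer: bravo
<<<<<<< LEFT
alpha
=======
charlie
>>>>>>> RIGHT
alpha
charlie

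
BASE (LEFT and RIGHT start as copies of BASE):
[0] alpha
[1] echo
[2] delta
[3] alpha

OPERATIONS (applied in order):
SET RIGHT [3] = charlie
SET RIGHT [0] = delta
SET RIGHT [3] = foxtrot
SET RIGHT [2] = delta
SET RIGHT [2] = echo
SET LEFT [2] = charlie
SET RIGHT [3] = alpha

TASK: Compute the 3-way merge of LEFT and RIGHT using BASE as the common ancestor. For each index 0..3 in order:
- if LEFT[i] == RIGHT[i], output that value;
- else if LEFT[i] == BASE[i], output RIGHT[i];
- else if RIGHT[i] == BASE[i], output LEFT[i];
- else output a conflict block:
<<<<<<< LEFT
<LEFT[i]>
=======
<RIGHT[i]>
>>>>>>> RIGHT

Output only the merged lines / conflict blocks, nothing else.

Final LEFT:  [alpha, echo, charlie, alpha]
Final RIGHT: [delta, echo, echo, alpha]
i=0: L=alpha=BASE, R=delta -> take RIGHT -> delta
i=1: L=echo R=echo -> agree -> echo
i=2: BASE=delta L=charlie R=echo all differ -> CONFLICT
i=3: L=alpha R=alpha -> agree -> alpha

Answer: delta
echo
<<<<<<< LEFT
charlie
=======
echo
>>>>>>> RIGHT
alpha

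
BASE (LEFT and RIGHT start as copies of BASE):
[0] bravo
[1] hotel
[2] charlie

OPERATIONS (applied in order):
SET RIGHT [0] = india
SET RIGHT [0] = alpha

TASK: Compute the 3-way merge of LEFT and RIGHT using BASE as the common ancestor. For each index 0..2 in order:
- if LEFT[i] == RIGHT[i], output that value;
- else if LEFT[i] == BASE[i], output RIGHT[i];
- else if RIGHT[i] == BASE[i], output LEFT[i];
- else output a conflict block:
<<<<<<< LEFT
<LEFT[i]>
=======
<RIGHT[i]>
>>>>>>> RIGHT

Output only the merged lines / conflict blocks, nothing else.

Final LEFT:  [bravo, hotel, charlie]
Final RIGHT: [alpha, hotel, charlie]
i=0: L=bravo=BASE, R=alpha -> take RIGHT -> alpha
i=1: L=hotel R=hotel -> agree -> hotel
i=2: L=charlie R=charlie -> agree -> charlie

Answer: alpha
hotel
charlie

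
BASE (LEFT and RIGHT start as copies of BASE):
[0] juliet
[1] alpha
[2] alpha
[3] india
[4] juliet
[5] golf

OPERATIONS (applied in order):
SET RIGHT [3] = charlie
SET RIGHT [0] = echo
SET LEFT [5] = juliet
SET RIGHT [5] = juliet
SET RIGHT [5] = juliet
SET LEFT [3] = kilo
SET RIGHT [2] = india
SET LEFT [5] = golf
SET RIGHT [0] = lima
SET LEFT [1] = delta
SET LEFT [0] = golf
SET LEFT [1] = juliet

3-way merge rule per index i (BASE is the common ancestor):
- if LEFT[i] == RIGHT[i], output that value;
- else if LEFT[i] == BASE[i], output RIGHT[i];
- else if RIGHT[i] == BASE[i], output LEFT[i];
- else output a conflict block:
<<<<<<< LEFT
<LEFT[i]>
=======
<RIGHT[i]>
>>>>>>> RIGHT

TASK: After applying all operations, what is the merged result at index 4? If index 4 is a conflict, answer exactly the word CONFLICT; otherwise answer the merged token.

Answer: juliet

Derivation:
Final LEFT:  [golf, juliet, alpha, kilo, juliet, golf]
Final RIGHT: [lima, alpha, india, charlie, juliet, juliet]
i=0: BASE=juliet L=golf R=lima all differ -> CONFLICT
i=1: L=juliet, R=alpha=BASE -> take LEFT -> juliet
i=2: L=alpha=BASE, R=india -> take RIGHT -> india
i=3: BASE=india L=kilo R=charlie all differ -> CONFLICT
i=4: L=juliet R=juliet -> agree -> juliet
i=5: L=golf=BASE, R=juliet -> take RIGHT -> juliet
Index 4 -> juliet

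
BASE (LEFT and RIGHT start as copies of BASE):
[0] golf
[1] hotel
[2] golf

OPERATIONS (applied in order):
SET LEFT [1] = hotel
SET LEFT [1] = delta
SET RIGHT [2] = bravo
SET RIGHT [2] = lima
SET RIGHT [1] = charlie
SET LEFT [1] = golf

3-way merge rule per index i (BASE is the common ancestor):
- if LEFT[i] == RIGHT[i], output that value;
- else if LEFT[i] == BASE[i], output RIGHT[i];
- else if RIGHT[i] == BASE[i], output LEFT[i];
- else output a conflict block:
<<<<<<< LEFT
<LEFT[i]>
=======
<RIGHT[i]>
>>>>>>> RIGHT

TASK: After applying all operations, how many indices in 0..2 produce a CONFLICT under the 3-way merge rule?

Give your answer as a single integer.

Answer: 1

Derivation:
Final LEFT:  [golf, golf, golf]
Final RIGHT: [golf, charlie, lima]
i=0: L=golf R=golf -> agree -> golf
i=1: BASE=hotel L=golf R=charlie all differ -> CONFLICT
i=2: L=golf=BASE, R=lima -> take RIGHT -> lima
Conflict count: 1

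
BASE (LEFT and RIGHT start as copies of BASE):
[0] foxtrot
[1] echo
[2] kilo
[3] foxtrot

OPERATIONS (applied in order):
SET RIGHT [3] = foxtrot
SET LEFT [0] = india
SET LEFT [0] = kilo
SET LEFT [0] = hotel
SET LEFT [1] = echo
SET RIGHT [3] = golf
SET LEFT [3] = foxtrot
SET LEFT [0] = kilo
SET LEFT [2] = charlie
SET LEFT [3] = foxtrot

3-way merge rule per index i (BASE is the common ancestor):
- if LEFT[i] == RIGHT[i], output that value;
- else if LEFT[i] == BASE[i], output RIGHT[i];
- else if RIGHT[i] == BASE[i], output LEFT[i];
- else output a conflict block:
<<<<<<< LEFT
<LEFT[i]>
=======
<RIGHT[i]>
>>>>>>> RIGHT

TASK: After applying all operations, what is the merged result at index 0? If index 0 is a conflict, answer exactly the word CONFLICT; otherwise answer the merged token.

Answer: kilo

Derivation:
Final LEFT:  [kilo, echo, charlie, foxtrot]
Final RIGHT: [foxtrot, echo, kilo, golf]
i=0: L=kilo, R=foxtrot=BASE -> take LEFT -> kilo
i=1: L=echo R=echo -> agree -> echo
i=2: L=charlie, R=kilo=BASE -> take LEFT -> charlie
i=3: L=foxtrot=BASE, R=golf -> take RIGHT -> golf
Index 0 -> kilo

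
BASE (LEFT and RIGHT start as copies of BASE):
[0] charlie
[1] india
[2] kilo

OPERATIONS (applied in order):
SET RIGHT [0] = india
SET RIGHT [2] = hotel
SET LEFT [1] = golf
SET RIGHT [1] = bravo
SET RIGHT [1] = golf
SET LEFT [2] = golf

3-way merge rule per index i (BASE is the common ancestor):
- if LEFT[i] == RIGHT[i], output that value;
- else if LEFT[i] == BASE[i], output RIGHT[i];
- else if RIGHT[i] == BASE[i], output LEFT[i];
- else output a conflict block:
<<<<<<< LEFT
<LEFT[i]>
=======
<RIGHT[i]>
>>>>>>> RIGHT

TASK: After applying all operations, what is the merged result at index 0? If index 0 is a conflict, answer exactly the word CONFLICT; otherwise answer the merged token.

Final LEFT:  [charlie, golf, golf]
Final RIGHT: [india, golf, hotel]
i=0: L=charlie=BASE, R=india -> take RIGHT -> india
i=1: L=golf R=golf -> agree -> golf
i=2: BASE=kilo L=golf R=hotel all differ -> CONFLICT
Index 0 -> india

Answer: india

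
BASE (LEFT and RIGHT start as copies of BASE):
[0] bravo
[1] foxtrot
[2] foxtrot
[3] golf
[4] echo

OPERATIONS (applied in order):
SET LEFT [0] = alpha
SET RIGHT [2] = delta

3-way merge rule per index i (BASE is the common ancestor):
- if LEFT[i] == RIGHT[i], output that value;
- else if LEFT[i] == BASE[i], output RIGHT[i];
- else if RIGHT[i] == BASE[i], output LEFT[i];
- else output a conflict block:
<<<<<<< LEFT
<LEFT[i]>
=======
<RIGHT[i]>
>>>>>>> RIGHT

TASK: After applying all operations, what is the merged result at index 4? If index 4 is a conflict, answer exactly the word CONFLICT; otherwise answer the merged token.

Final LEFT:  [alpha, foxtrot, foxtrot, golf, echo]
Final RIGHT: [bravo, foxtrot, delta, golf, echo]
i=0: L=alpha, R=bravo=BASE -> take LEFT -> alpha
i=1: L=foxtrot R=foxtrot -> agree -> foxtrot
i=2: L=foxtrot=BASE, R=delta -> take RIGHT -> delta
i=3: L=golf R=golf -> agree -> golf
i=4: L=echo R=echo -> agree -> echo
Index 4 -> echo

Answer: echo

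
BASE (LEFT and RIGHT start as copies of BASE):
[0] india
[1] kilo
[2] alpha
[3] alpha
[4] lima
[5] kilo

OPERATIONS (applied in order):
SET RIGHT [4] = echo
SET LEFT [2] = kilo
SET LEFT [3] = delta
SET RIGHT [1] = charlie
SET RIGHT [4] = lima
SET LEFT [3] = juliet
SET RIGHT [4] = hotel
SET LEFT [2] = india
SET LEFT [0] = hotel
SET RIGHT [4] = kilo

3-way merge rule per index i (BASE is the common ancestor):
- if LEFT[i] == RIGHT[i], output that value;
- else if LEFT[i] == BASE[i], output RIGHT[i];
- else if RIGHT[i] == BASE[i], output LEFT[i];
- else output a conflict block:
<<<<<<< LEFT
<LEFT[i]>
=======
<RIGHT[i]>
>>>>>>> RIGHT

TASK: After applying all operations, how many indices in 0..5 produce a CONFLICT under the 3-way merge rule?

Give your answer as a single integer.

Answer: 0

Derivation:
Final LEFT:  [hotel, kilo, india, juliet, lima, kilo]
Final RIGHT: [india, charlie, alpha, alpha, kilo, kilo]
i=0: L=hotel, R=india=BASE -> take LEFT -> hotel
i=1: L=kilo=BASE, R=charlie -> take RIGHT -> charlie
i=2: L=india, R=alpha=BASE -> take LEFT -> india
i=3: L=juliet, R=alpha=BASE -> take LEFT -> juliet
i=4: L=lima=BASE, R=kilo -> take RIGHT -> kilo
i=5: L=kilo R=kilo -> agree -> kilo
Conflict count: 0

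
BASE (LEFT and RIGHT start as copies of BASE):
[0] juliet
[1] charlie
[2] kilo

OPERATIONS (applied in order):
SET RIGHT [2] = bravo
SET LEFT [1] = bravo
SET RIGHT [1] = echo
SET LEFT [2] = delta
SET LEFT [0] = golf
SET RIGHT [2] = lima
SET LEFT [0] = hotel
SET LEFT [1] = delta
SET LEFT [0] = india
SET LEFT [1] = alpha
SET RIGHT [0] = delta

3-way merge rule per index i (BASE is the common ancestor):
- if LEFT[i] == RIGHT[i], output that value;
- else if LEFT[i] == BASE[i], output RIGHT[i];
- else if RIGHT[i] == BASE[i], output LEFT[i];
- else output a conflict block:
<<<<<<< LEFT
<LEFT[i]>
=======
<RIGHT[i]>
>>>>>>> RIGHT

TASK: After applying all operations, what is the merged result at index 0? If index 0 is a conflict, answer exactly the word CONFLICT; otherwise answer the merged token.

Final LEFT:  [india, alpha, delta]
Final RIGHT: [delta, echo, lima]
i=0: BASE=juliet L=india R=delta all differ -> CONFLICT
i=1: BASE=charlie L=alpha R=echo all differ -> CONFLICT
i=2: BASE=kilo L=delta R=lima all differ -> CONFLICT
Index 0 -> CONFLICT

Answer: CONFLICT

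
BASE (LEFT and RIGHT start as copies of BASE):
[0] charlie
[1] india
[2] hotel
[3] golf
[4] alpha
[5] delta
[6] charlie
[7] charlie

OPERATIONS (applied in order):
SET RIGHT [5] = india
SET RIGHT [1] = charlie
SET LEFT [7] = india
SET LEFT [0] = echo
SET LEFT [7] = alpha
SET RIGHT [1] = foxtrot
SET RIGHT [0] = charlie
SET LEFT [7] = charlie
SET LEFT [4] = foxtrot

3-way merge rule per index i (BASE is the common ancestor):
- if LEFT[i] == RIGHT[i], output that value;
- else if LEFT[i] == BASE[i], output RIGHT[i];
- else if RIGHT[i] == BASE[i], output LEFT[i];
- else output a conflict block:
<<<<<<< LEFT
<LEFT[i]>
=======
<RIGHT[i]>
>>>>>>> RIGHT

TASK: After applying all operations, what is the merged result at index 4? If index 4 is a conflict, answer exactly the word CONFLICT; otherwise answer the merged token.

Final LEFT:  [echo, india, hotel, golf, foxtrot, delta, charlie, charlie]
Final RIGHT: [charlie, foxtrot, hotel, golf, alpha, india, charlie, charlie]
i=0: L=echo, R=charlie=BASE -> take LEFT -> echo
i=1: L=india=BASE, R=foxtrot -> take RIGHT -> foxtrot
i=2: L=hotel R=hotel -> agree -> hotel
i=3: L=golf R=golf -> agree -> golf
i=4: L=foxtrot, R=alpha=BASE -> take LEFT -> foxtrot
i=5: L=delta=BASE, R=india -> take RIGHT -> india
i=6: L=charlie R=charlie -> agree -> charlie
i=7: L=charlie R=charlie -> agree -> charlie
Index 4 -> foxtrot

Answer: foxtrot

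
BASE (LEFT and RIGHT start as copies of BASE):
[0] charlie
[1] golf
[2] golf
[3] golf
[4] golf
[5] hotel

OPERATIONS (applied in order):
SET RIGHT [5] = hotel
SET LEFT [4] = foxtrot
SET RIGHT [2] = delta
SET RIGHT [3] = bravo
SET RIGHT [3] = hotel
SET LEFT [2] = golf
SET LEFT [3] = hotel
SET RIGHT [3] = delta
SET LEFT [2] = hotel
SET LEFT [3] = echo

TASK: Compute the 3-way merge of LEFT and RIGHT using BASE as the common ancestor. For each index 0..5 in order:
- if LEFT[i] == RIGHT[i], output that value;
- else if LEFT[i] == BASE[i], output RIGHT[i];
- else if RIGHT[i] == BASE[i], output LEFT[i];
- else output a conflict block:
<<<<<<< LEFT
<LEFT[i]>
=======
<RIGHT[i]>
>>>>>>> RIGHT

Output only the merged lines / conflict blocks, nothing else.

Final LEFT:  [charlie, golf, hotel, echo, foxtrot, hotel]
Final RIGHT: [charlie, golf, delta, delta, golf, hotel]
i=0: L=charlie R=charlie -> agree -> charlie
i=1: L=golf R=golf -> agree -> golf
i=2: BASE=golf L=hotel R=delta all differ -> CONFLICT
i=3: BASE=golf L=echo R=delta all differ -> CONFLICT
i=4: L=foxtrot, R=golf=BASE -> take LEFT -> foxtrot
i=5: L=hotel R=hotel -> agree -> hotel

Answer: charlie
golf
<<<<<<< LEFT
hotel
=======
delta
>>>>>>> RIGHT
<<<<<<< LEFT
echo
=======
delta
>>>>>>> RIGHT
foxtrot
hotel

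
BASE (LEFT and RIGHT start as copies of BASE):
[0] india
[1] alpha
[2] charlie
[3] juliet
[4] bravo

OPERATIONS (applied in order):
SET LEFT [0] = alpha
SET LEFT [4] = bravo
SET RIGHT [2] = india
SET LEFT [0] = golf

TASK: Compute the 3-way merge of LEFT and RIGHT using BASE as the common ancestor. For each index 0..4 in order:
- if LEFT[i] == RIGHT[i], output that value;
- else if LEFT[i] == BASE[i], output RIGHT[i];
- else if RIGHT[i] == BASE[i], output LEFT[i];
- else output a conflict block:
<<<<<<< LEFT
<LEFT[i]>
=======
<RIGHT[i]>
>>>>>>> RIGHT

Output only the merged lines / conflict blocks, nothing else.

Final LEFT:  [golf, alpha, charlie, juliet, bravo]
Final RIGHT: [india, alpha, india, juliet, bravo]
i=0: L=golf, R=india=BASE -> take LEFT -> golf
i=1: L=alpha R=alpha -> agree -> alpha
i=2: L=charlie=BASE, R=india -> take RIGHT -> india
i=3: L=juliet R=juliet -> agree -> juliet
i=4: L=bravo R=bravo -> agree -> bravo

Answer: golf
alpha
india
juliet
bravo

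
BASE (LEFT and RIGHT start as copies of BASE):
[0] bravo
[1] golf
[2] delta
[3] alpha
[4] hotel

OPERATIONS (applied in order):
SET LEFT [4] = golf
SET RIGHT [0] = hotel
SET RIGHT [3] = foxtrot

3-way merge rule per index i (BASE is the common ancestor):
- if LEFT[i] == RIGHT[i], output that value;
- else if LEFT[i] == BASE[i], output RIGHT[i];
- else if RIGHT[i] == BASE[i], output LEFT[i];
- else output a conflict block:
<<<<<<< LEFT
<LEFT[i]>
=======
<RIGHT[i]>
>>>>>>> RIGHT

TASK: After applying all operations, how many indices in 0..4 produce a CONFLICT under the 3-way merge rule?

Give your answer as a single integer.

Final LEFT:  [bravo, golf, delta, alpha, golf]
Final RIGHT: [hotel, golf, delta, foxtrot, hotel]
i=0: L=bravo=BASE, R=hotel -> take RIGHT -> hotel
i=1: L=golf R=golf -> agree -> golf
i=2: L=delta R=delta -> agree -> delta
i=3: L=alpha=BASE, R=foxtrot -> take RIGHT -> foxtrot
i=4: L=golf, R=hotel=BASE -> take LEFT -> golf
Conflict count: 0

Answer: 0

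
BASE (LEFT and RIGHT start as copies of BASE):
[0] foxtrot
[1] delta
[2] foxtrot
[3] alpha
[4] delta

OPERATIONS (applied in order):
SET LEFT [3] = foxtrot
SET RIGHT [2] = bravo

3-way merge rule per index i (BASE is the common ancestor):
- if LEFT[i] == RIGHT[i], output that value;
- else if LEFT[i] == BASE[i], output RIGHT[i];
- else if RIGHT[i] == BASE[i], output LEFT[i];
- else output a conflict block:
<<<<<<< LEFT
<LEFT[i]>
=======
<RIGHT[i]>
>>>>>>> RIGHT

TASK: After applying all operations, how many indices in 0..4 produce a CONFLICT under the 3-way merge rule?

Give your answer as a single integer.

Final LEFT:  [foxtrot, delta, foxtrot, foxtrot, delta]
Final RIGHT: [foxtrot, delta, bravo, alpha, delta]
i=0: L=foxtrot R=foxtrot -> agree -> foxtrot
i=1: L=delta R=delta -> agree -> delta
i=2: L=foxtrot=BASE, R=bravo -> take RIGHT -> bravo
i=3: L=foxtrot, R=alpha=BASE -> take LEFT -> foxtrot
i=4: L=delta R=delta -> agree -> delta
Conflict count: 0

Answer: 0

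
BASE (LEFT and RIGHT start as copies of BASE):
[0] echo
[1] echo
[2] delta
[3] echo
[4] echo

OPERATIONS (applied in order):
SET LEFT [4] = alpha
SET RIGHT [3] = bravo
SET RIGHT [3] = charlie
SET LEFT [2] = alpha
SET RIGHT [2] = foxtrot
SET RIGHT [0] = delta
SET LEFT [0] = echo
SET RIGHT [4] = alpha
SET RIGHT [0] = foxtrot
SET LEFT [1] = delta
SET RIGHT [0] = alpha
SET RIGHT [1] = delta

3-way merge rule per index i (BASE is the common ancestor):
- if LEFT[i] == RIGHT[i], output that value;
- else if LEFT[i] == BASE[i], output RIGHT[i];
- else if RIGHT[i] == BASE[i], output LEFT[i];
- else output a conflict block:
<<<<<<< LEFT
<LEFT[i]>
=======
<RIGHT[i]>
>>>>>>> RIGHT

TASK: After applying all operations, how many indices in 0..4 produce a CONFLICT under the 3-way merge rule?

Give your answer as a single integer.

Answer: 1

Derivation:
Final LEFT:  [echo, delta, alpha, echo, alpha]
Final RIGHT: [alpha, delta, foxtrot, charlie, alpha]
i=0: L=echo=BASE, R=alpha -> take RIGHT -> alpha
i=1: L=delta R=delta -> agree -> delta
i=2: BASE=delta L=alpha R=foxtrot all differ -> CONFLICT
i=3: L=echo=BASE, R=charlie -> take RIGHT -> charlie
i=4: L=alpha R=alpha -> agree -> alpha
Conflict count: 1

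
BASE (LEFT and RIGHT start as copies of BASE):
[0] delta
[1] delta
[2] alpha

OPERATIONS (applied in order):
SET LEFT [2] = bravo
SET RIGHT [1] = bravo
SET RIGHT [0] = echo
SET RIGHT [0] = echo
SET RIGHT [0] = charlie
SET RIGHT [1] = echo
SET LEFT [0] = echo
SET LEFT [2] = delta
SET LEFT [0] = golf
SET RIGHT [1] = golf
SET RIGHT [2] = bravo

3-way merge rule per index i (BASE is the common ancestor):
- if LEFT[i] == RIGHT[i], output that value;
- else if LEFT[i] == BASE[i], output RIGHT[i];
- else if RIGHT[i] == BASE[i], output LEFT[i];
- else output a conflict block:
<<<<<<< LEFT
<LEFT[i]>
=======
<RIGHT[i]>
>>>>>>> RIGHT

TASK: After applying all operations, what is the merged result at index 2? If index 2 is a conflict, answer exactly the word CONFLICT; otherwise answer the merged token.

Answer: CONFLICT

Derivation:
Final LEFT:  [golf, delta, delta]
Final RIGHT: [charlie, golf, bravo]
i=0: BASE=delta L=golf R=charlie all differ -> CONFLICT
i=1: L=delta=BASE, R=golf -> take RIGHT -> golf
i=2: BASE=alpha L=delta R=bravo all differ -> CONFLICT
Index 2 -> CONFLICT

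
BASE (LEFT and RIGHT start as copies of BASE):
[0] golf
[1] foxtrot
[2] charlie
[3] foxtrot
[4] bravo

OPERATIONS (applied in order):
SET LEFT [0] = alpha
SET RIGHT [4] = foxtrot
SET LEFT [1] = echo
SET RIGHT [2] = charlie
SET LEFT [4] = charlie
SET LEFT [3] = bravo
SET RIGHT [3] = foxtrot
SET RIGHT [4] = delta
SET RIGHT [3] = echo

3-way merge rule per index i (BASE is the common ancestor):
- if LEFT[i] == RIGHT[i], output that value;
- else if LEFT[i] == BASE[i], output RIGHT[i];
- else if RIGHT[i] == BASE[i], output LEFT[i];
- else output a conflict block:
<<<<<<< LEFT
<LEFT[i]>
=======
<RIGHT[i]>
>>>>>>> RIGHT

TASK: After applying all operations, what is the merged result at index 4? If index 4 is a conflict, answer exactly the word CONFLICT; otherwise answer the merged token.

Answer: CONFLICT

Derivation:
Final LEFT:  [alpha, echo, charlie, bravo, charlie]
Final RIGHT: [golf, foxtrot, charlie, echo, delta]
i=0: L=alpha, R=golf=BASE -> take LEFT -> alpha
i=1: L=echo, R=foxtrot=BASE -> take LEFT -> echo
i=2: L=charlie R=charlie -> agree -> charlie
i=3: BASE=foxtrot L=bravo R=echo all differ -> CONFLICT
i=4: BASE=bravo L=charlie R=delta all differ -> CONFLICT
Index 4 -> CONFLICT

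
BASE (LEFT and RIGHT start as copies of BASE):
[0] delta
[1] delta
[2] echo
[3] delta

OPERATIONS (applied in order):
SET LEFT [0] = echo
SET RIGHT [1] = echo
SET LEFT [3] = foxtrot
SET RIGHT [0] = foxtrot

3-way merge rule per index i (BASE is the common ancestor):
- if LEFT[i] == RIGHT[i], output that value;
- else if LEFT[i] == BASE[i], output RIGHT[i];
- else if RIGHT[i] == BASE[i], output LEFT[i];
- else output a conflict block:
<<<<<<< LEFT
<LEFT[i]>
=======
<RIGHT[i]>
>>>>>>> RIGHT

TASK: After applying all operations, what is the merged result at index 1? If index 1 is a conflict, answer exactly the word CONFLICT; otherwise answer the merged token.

Final LEFT:  [echo, delta, echo, foxtrot]
Final RIGHT: [foxtrot, echo, echo, delta]
i=0: BASE=delta L=echo R=foxtrot all differ -> CONFLICT
i=1: L=delta=BASE, R=echo -> take RIGHT -> echo
i=2: L=echo R=echo -> agree -> echo
i=3: L=foxtrot, R=delta=BASE -> take LEFT -> foxtrot
Index 1 -> echo

Answer: echo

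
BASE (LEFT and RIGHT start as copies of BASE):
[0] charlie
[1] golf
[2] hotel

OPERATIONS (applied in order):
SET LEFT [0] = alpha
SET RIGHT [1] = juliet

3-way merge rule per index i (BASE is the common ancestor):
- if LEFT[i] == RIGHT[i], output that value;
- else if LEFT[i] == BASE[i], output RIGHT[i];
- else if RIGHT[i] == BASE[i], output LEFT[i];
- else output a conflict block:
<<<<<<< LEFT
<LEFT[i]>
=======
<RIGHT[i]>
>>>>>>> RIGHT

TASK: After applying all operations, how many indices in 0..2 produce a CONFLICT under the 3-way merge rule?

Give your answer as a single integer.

Answer: 0

Derivation:
Final LEFT:  [alpha, golf, hotel]
Final RIGHT: [charlie, juliet, hotel]
i=0: L=alpha, R=charlie=BASE -> take LEFT -> alpha
i=1: L=golf=BASE, R=juliet -> take RIGHT -> juliet
i=2: L=hotel R=hotel -> agree -> hotel
Conflict count: 0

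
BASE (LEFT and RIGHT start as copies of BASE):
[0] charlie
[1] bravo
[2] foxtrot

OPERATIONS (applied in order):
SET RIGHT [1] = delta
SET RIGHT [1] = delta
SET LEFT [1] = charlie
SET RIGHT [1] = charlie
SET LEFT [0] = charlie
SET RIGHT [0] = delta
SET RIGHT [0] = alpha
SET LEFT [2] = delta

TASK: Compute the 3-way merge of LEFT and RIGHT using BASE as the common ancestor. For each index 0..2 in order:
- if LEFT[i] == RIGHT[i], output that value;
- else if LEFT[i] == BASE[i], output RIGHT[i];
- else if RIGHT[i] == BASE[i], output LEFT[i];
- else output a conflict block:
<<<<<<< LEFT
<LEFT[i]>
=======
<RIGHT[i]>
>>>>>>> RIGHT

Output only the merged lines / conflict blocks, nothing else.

Final LEFT:  [charlie, charlie, delta]
Final RIGHT: [alpha, charlie, foxtrot]
i=0: L=charlie=BASE, R=alpha -> take RIGHT -> alpha
i=1: L=charlie R=charlie -> agree -> charlie
i=2: L=delta, R=foxtrot=BASE -> take LEFT -> delta

Answer: alpha
charlie
delta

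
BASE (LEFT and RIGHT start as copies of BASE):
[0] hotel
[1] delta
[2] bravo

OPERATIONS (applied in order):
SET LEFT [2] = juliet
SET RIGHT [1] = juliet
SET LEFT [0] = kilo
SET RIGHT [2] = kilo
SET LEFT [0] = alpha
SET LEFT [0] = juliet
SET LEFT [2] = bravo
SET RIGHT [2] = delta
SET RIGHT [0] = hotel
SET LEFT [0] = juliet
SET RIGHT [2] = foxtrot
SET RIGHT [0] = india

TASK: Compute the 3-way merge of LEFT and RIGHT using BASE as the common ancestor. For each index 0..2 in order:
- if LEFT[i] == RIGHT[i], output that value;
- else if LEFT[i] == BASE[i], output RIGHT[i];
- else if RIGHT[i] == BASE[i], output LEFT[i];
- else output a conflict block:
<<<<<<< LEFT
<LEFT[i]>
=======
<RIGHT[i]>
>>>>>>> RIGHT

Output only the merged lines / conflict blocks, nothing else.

Answer: <<<<<<< LEFT
juliet
=======
india
>>>>>>> RIGHT
juliet
foxtrot

Derivation:
Final LEFT:  [juliet, delta, bravo]
Final RIGHT: [india, juliet, foxtrot]
i=0: BASE=hotel L=juliet R=india all differ -> CONFLICT
i=1: L=delta=BASE, R=juliet -> take RIGHT -> juliet
i=2: L=bravo=BASE, R=foxtrot -> take RIGHT -> foxtrot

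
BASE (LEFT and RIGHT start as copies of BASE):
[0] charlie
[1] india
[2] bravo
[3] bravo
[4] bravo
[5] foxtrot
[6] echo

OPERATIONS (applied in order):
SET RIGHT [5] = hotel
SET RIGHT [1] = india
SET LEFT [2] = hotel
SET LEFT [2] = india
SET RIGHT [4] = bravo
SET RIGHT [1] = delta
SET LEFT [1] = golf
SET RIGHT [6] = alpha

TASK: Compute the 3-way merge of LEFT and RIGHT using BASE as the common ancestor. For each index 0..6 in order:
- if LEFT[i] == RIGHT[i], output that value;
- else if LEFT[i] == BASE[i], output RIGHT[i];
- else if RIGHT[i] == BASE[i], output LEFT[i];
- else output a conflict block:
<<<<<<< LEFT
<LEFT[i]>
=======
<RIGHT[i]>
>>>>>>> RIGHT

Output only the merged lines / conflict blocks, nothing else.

Answer: charlie
<<<<<<< LEFT
golf
=======
delta
>>>>>>> RIGHT
india
bravo
bravo
hotel
alpha

Derivation:
Final LEFT:  [charlie, golf, india, bravo, bravo, foxtrot, echo]
Final RIGHT: [charlie, delta, bravo, bravo, bravo, hotel, alpha]
i=0: L=charlie R=charlie -> agree -> charlie
i=1: BASE=india L=golf R=delta all differ -> CONFLICT
i=2: L=india, R=bravo=BASE -> take LEFT -> india
i=3: L=bravo R=bravo -> agree -> bravo
i=4: L=bravo R=bravo -> agree -> bravo
i=5: L=foxtrot=BASE, R=hotel -> take RIGHT -> hotel
i=6: L=echo=BASE, R=alpha -> take RIGHT -> alpha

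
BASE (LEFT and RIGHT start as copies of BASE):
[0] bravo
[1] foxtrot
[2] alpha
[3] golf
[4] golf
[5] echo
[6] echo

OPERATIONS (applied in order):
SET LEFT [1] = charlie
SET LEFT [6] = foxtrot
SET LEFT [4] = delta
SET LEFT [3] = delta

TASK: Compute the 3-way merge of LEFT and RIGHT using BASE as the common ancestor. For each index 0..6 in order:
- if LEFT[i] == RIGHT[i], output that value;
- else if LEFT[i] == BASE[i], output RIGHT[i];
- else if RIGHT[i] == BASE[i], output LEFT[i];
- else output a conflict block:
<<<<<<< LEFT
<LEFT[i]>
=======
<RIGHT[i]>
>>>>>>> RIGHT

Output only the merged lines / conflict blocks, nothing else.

Final LEFT:  [bravo, charlie, alpha, delta, delta, echo, foxtrot]
Final RIGHT: [bravo, foxtrot, alpha, golf, golf, echo, echo]
i=0: L=bravo R=bravo -> agree -> bravo
i=1: L=charlie, R=foxtrot=BASE -> take LEFT -> charlie
i=2: L=alpha R=alpha -> agree -> alpha
i=3: L=delta, R=golf=BASE -> take LEFT -> delta
i=4: L=delta, R=golf=BASE -> take LEFT -> delta
i=5: L=echo R=echo -> agree -> echo
i=6: L=foxtrot, R=echo=BASE -> take LEFT -> foxtrot

Answer: bravo
charlie
alpha
delta
delta
echo
foxtrot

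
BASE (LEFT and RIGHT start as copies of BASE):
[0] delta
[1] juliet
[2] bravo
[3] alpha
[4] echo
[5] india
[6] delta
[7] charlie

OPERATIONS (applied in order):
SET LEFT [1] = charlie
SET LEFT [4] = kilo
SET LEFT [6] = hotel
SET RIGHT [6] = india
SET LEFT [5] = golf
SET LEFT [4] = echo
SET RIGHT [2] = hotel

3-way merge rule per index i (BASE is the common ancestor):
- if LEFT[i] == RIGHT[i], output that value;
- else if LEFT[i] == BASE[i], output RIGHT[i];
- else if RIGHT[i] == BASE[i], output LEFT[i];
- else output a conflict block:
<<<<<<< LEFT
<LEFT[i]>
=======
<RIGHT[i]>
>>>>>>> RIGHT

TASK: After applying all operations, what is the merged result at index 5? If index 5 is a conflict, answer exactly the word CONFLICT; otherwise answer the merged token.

Final LEFT:  [delta, charlie, bravo, alpha, echo, golf, hotel, charlie]
Final RIGHT: [delta, juliet, hotel, alpha, echo, india, india, charlie]
i=0: L=delta R=delta -> agree -> delta
i=1: L=charlie, R=juliet=BASE -> take LEFT -> charlie
i=2: L=bravo=BASE, R=hotel -> take RIGHT -> hotel
i=3: L=alpha R=alpha -> agree -> alpha
i=4: L=echo R=echo -> agree -> echo
i=5: L=golf, R=india=BASE -> take LEFT -> golf
i=6: BASE=delta L=hotel R=india all differ -> CONFLICT
i=7: L=charlie R=charlie -> agree -> charlie
Index 5 -> golf

Answer: golf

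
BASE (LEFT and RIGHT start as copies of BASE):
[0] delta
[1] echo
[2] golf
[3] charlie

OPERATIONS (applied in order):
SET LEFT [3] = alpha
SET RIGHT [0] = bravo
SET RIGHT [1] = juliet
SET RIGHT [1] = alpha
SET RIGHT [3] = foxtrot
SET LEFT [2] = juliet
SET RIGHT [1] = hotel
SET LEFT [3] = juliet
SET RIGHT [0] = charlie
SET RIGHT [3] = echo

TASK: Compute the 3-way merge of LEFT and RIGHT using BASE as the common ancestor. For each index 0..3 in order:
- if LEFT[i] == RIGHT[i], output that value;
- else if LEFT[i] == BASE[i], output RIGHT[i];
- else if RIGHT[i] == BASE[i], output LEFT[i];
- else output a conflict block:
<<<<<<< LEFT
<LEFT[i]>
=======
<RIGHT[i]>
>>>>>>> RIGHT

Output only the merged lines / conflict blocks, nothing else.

Answer: charlie
hotel
juliet
<<<<<<< LEFT
juliet
=======
echo
>>>>>>> RIGHT

Derivation:
Final LEFT:  [delta, echo, juliet, juliet]
Final RIGHT: [charlie, hotel, golf, echo]
i=0: L=delta=BASE, R=charlie -> take RIGHT -> charlie
i=1: L=echo=BASE, R=hotel -> take RIGHT -> hotel
i=2: L=juliet, R=golf=BASE -> take LEFT -> juliet
i=3: BASE=charlie L=juliet R=echo all differ -> CONFLICT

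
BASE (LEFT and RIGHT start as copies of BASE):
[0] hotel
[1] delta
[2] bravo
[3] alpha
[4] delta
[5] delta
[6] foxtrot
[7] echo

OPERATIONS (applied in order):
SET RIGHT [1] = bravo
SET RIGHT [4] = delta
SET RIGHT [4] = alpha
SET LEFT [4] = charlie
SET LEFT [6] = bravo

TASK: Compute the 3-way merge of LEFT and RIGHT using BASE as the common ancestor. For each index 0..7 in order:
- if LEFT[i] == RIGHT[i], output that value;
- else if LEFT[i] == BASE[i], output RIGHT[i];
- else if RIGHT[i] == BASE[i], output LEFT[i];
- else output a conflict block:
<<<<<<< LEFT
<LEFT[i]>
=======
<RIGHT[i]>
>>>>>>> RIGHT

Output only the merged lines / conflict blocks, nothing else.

Answer: hotel
bravo
bravo
alpha
<<<<<<< LEFT
charlie
=======
alpha
>>>>>>> RIGHT
delta
bravo
echo

Derivation:
Final LEFT:  [hotel, delta, bravo, alpha, charlie, delta, bravo, echo]
Final RIGHT: [hotel, bravo, bravo, alpha, alpha, delta, foxtrot, echo]
i=0: L=hotel R=hotel -> agree -> hotel
i=1: L=delta=BASE, R=bravo -> take RIGHT -> bravo
i=2: L=bravo R=bravo -> agree -> bravo
i=3: L=alpha R=alpha -> agree -> alpha
i=4: BASE=delta L=charlie R=alpha all differ -> CONFLICT
i=5: L=delta R=delta -> agree -> delta
i=6: L=bravo, R=foxtrot=BASE -> take LEFT -> bravo
i=7: L=echo R=echo -> agree -> echo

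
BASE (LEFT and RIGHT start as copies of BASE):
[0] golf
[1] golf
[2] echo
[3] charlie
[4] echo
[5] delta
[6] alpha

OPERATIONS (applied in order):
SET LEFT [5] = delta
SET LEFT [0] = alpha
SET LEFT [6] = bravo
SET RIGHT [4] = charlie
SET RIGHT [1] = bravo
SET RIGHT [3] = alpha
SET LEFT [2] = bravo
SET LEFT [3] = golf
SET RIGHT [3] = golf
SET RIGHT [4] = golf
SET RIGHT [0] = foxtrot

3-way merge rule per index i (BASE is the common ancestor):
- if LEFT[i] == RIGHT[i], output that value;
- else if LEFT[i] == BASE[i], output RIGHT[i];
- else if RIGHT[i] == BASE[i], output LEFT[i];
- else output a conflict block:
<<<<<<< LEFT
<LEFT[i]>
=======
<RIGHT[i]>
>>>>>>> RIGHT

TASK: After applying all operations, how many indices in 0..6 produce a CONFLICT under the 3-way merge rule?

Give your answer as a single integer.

Answer: 1

Derivation:
Final LEFT:  [alpha, golf, bravo, golf, echo, delta, bravo]
Final RIGHT: [foxtrot, bravo, echo, golf, golf, delta, alpha]
i=0: BASE=golf L=alpha R=foxtrot all differ -> CONFLICT
i=1: L=golf=BASE, R=bravo -> take RIGHT -> bravo
i=2: L=bravo, R=echo=BASE -> take LEFT -> bravo
i=3: L=golf R=golf -> agree -> golf
i=4: L=echo=BASE, R=golf -> take RIGHT -> golf
i=5: L=delta R=delta -> agree -> delta
i=6: L=bravo, R=alpha=BASE -> take LEFT -> bravo
Conflict count: 1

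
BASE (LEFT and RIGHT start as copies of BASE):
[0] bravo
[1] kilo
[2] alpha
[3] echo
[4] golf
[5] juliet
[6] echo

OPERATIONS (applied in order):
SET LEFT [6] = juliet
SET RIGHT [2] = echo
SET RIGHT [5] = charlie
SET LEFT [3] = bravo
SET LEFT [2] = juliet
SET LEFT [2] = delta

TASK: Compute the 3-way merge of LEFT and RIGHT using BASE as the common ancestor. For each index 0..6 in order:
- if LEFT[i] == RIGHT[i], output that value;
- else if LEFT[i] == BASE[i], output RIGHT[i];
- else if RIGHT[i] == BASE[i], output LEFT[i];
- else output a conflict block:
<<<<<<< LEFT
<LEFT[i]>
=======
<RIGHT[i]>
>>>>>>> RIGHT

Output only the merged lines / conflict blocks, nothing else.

Answer: bravo
kilo
<<<<<<< LEFT
delta
=======
echo
>>>>>>> RIGHT
bravo
golf
charlie
juliet

Derivation:
Final LEFT:  [bravo, kilo, delta, bravo, golf, juliet, juliet]
Final RIGHT: [bravo, kilo, echo, echo, golf, charlie, echo]
i=0: L=bravo R=bravo -> agree -> bravo
i=1: L=kilo R=kilo -> agree -> kilo
i=2: BASE=alpha L=delta R=echo all differ -> CONFLICT
i=3: L=bravo, R=echo=BASE -> take LEFT -> bravo
i=4: L=golf R=golf -> agree -> golf
i=5: L=juliet=BASE, R=charlie -> take RIGHT -> charlie
i=6: L=juliet, R=echo=BASE -> take LEFT -> juliet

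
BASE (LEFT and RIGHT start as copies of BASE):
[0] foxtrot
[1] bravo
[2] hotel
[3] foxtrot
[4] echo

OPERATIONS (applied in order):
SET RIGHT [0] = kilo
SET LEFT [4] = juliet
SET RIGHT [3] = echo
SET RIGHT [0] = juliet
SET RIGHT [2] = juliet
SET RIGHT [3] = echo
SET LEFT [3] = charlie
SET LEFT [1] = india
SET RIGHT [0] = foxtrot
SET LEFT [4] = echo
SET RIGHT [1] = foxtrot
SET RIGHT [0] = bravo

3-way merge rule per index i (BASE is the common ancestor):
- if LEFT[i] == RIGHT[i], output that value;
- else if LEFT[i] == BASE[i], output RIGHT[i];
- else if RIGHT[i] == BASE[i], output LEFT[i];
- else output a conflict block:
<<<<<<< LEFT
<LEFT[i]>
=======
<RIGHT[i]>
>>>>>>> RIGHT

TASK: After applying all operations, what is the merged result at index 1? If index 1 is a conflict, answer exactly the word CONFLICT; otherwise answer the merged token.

Final LEFT:  [foxtrot, india, hotel, charlie, echo]
Final RIGHT: [bravo, foxtrot, juliet, echo, echo]
i=0: L=foxtrot=BASE, R=bravo -> take RIGHT -> bravo
i=1: BASE=bravo L=india R=foxtrot all differ -> CONFLICT
i=2: L=hotel=BASE, R=juliet -> take RIGHT -> juliet
i=3: BASE=foxtrot L=charlie R=echo all differ -> CONFLICT
i=4: L=echo R=echo -> agree -> echo
Index 1 -> CONFLICT

Answer: CONFLICT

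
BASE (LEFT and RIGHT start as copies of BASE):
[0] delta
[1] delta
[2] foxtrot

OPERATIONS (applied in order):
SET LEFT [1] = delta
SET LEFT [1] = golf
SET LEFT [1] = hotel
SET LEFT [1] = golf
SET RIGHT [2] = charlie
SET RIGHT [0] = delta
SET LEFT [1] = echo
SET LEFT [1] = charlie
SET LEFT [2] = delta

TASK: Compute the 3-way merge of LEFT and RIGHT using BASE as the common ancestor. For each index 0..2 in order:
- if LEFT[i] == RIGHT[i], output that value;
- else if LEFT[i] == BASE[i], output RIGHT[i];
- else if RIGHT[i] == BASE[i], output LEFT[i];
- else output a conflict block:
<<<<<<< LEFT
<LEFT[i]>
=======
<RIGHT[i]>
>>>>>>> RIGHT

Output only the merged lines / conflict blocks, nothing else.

Answer: delta
charlie
<<<<<<< LEFT
delta
=======
charlie
>>>>>>> RIGHT

Derivation:
Final LEFT:  [delta, charlie, delta]
Final RIGHT: [delta, delta, charlie]
i=0: L=delta R=delta -> agree -> delta
i=1: L=charlie, R=delta=BASE -> take LEFT -> charlie
i=2: BASE=foxtrot L=delta R=charlie all differ -> CONFLICT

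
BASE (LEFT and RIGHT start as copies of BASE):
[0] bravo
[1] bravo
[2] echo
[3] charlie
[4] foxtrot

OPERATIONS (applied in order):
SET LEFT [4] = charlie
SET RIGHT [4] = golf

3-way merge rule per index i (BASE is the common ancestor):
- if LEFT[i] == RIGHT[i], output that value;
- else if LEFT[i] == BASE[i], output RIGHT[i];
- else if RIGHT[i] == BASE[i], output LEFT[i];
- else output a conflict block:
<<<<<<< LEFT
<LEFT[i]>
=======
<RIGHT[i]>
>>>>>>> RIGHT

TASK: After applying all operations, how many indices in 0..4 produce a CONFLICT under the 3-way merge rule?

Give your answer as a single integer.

Final LEFT:  [bravo, bravo, echo, charlie, charlie]
Final RIGHT: [bravo, bravo, echo, charlie, golf]
i=0: L=bravo R=bravo -> agree -> bravo
i=1: L=bravo R=bravo -> agree -> bravo
i=2: L=echo R=echo -> agree -> echo
i=3: L=charlie R=charlie -> agree -> charlie
i=4: BASE=foxtrot L=charlie R=golf all differ -> CONFLICT
Conflict count: 1

Answer: 1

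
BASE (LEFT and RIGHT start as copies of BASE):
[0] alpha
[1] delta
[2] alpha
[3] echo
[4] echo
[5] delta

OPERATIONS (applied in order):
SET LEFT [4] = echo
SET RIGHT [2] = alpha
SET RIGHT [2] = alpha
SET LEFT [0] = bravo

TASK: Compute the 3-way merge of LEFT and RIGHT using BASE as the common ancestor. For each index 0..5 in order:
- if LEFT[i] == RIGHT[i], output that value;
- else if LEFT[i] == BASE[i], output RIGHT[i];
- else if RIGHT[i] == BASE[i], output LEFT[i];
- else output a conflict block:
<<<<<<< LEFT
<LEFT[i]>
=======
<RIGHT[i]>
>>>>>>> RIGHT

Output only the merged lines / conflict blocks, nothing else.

Answer: bravo
delta
alpha
echo
echo
delta

Derivation:
Final LEFT:  [bravo, delta, alpha, echo, echo, delta]
Final RIGHT: [alpha, delta, alpha, echo, echo, delta]
i=0: L=bravo, R=alpha=BASE -> take LEFT -> bravo
i=1: L=delta R=delta -> agree -> delta
i=2: L=alpha R=alpha -> agree -> alpha
i=3: L=echo R=echo -> agree -> echo
i=4: L=echo R=echo -> agree -> echo
i=5: L=delta R=delta -> agree -> delta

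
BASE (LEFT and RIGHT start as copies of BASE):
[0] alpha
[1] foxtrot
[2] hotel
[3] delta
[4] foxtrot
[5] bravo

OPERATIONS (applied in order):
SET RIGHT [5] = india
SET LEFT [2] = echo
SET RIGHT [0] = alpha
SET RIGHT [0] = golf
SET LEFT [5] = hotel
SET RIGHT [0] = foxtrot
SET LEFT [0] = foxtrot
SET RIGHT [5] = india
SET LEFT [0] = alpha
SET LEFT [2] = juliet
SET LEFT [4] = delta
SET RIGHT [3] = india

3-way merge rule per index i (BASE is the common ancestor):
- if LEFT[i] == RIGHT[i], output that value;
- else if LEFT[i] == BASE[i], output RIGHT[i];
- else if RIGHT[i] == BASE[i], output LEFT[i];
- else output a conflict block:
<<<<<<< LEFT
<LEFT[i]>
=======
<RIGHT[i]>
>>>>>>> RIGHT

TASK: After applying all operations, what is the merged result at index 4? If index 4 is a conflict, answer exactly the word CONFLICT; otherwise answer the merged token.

Final LEFT:  [alpha, foxtrot, juliet, delta, delta, hotel]
Final RIGHT: [foxtrot, foxtrot, hotel, india, foxtrot, india]
i=0: L=alpha=BASE, R=foxtrot -> take RIGHT -> foxtrot
i=1: L=foxtrot R=foxtrot -> agree -> foxtrot
i=2: L=juliet, R=hotel=BASE -> take LEFT -> juliet
i=3: L=delta=BASE, R=india -> take RIGHT -> india
i=4: L=delta, R=foxtrot=BASE -> take LEFT -> delta
i=5: BASE=bravo L=hotel R=india all differ -> CONFLICT
Index 4 -> delta

Answer: delta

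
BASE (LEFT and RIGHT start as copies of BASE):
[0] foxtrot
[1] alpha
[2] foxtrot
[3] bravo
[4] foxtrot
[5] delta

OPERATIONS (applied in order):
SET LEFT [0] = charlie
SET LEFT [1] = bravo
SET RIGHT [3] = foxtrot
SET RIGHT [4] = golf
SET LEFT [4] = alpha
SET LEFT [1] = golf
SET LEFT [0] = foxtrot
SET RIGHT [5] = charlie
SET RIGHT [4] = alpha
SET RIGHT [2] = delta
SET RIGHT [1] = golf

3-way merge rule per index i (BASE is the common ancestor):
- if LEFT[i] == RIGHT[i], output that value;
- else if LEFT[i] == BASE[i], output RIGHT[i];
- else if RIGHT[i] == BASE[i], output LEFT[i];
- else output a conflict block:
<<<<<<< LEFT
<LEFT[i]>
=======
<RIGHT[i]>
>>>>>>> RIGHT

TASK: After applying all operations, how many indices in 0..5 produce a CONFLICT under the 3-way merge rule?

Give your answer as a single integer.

Final LEFT:  [foxtrot, golf, foxtrot, bravo, alpha, delta]
Final RIGHT: [foxtrot, golf, delta, foxtrot, alpha, charlie]
i=0: L=foxtrot R=foxtrot -> agree -> foxtrot
i=1: L=golf R=golf -> agree -> golf
i=2: L=foxtrot=BASE, R=delta -> take RIGHT -> delta
i=3: L=bravo=BASE, R=foxtrot -> take RIGHT -> foxtrot
i=4: L=alpha R=alpha -> agree -> alpha
i=5: L=delta=BASE, R=charlie -> take RIGHT -> charlie
Conflict count: 0

Answer: 0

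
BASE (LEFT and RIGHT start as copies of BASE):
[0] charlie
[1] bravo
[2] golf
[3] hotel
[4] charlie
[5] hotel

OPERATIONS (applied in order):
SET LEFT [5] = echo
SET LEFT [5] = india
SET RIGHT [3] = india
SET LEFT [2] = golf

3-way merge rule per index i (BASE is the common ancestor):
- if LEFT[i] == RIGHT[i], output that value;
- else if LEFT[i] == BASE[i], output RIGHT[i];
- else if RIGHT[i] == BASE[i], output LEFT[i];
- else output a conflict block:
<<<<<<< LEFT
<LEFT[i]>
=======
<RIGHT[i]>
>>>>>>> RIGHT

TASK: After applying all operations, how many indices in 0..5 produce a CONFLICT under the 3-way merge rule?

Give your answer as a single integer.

Final LEFT:  [charlie, bravo, golf, hotel, charlie, india]
Final RIGHT: [charlie, bravo, golf, india, charlie, hotel]
i=0: L=charlie R=charlie -> agree -> charlie
i=1: L=bravo R=bravo -> agree -> bravo
i=2: L=golf R=golf -> agree -> golf
i=3: L=hotel=BASE, R=india -> take RIGHT -> india
i=4: L=charlie R=charlie -> agree -> charlie
i=5: L=india, R=hotel=BASE -> take LEFT -> india
Conflict count: 0

Answer: 0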